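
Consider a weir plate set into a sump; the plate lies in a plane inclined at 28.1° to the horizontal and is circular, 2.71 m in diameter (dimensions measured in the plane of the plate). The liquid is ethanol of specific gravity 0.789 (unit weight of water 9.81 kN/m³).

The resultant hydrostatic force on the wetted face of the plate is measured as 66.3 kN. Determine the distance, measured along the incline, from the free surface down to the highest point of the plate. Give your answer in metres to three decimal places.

γ = 0.789 × 9.81 = 7.74009 kN/m³.
A = π(1.355)² = 5.76804 m².
From F = γ·h_c·A, the centroid depth is h_c = 66.3/(7.74009 × 5.76804) = 1.48504 m.
Let θ = 28.1° be the plate's angle to the horizontal; measure y along the incline from where the plane meets the free surface. Vertical depth h = y·sinθ with sinθ = 0.471012.
Along the incline, y_c = h_c/sinθ = 1.48504/0.471012 = 3.15287 m.
The centroid is at the centre, 1.355 m below the top of the plate, so the highest point sits at y_top = 3.15287 − 1.355 = 1.79787 m along the incline.

y_top ≈ 1.798 m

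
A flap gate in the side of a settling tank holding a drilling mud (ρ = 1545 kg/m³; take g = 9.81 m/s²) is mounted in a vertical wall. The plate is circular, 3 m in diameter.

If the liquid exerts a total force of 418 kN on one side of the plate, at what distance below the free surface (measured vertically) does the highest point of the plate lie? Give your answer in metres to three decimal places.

γ = ρg = 1545 × 9.81 / 1000 = 15.15645 kN/m³.
A = π(1.5)² = 7.06858 m².
From F = γ·h_c·A, the centroid depth is h_c = 418/(15.15645 × 7.06858) = 3.90163 m.
The centroid is at the centre, 1.5 m below the top of the plate, so the highest point sits at h_top = 3.90163 − 1.5 = 2.40163 m below the surface.

d_top ≈ 2.402 m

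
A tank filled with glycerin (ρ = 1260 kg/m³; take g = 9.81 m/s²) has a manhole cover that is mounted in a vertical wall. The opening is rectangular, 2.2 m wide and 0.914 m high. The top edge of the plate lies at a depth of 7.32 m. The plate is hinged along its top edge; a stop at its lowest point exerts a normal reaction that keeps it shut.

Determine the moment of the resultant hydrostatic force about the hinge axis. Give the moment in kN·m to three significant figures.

γ = ρg = 1260 × 9.81 / 1000 = 12.3606 kN/m³.
The centroid lies 0.914/2 = 0.457 m below the top edge, so the centroid depth is h_c = 7.32 + 0.457 = 7.777 m.
A = 2.2 × 0.914 = 2.0108 m².
Resultant F = γ·h_c·A = 12.3606 × 7.777 × 2.0108 = 193.295 kN.
I_c = b·h³/12 = 2.2 × 0.914³/12 = 0.139985 m⁴.
Centre of pressure: y_p = y_c + I_c/(y_c·A) = 7.777 + 0.139985/(7.777 × 2.0108) = 7.777 + 0.0089516 = 7.78595 m along the plane.
The resultant acts 0.457 + 0.0089516 = 0.465952 m (along the plate) below the hinge at the top edge, so the moment about the hinge is M = F × 0.465952 = 193.295 × 0.465952 = 90.0662 kN·m.

M ≈ 90.1 kN·m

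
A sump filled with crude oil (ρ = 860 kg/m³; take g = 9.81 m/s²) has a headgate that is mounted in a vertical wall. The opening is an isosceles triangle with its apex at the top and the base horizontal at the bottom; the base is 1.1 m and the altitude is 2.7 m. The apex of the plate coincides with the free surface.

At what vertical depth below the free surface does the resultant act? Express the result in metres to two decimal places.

γ = ρg = 860 × 9.81 / 1000 = 8.4366 kN/m³.
With the apex up, the centroid sits 2h/3 = 2 × 2.7/3 = 1.8 m below the apex, so the centroid depth is h_c = 1.8 m.
A = ½ × 1.1 × 2.7 = 1.485 m².
Resultant F = γ·h_c·A = 8.4366 × 1.8 × 1.485 = 22.551 kN.
I_c = b·h³/36 = 1.1 × 2.7³/36 = 0.601425 m⁴.
Centre of pressure: y_p = y_c + I_c/(y_c·A) = 1.8 + 0.601425/(1.8 × 1.485) = 1.8 + 0.225 = 2.025 m along the plane.

h_p = 2.03 m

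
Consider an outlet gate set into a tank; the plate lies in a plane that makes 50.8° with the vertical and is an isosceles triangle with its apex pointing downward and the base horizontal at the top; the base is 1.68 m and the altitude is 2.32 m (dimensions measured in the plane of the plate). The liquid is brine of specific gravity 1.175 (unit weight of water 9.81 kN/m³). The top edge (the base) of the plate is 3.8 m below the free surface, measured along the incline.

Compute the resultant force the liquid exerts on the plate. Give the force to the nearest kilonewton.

F ≈ 65 kN

γ = 1.175 × 9.81 = 11.52675 kN/m³.
The plate makes 50.8° with the vertical, i.e. θ = 90° − 50.8° = 39.2° to the horizontal. Measuring y along the incline from the free-surface line, vertical depth h = y·sinθ with sinθ = 0.632029.
With the apex down, the centroid sits h/3 = 2.32/3 = 0.773333 m below the base (the top edge), so y_c = 3.8 + 0.773333 = 4.57333 m and h_c = 4.57333 × 0.632029 = 2.89048 m.
A = ½ × 1.68 × 2.32 = 1.9488 m².
Resultant F = γ·h_c·A = 11.52675 × 2.89048 × 1.9488 = 64.9298 kN.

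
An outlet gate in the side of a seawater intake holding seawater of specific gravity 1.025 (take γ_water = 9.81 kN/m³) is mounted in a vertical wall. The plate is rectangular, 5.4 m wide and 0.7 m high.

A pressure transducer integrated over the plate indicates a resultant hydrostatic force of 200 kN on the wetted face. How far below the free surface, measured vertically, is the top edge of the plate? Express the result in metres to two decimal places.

d_top ≈ 4.91 m

γ = 1.025 × 9.81 = 10.05525 kN/m³.
A = 5.4 × 0.7 = 3.78 m².
From F = γ·h_c·A, the centroid depth is h_c = 200/(10.05525 × 3.78) = 5.26193 m.
The centroid lies 0.7/2 = 0.35 m below the top edge, so the top edge sits at h_top = 5.26193 − 0.35 = 4.91193 m below the surface.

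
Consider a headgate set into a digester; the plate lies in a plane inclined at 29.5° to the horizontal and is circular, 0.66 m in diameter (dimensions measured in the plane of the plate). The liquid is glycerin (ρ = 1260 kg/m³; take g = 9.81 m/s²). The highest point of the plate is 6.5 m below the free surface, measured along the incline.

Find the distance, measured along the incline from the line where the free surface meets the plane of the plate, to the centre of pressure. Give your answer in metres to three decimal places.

y_p = 6.834 m

γ = ρg = 1260 × 9.81 / 1000 = 12.3606 kN/m³.
Let θ = 29.5° be the plate's angle to the horizontal; measure y along the incline from where the plane meets the free surface. Vertical depth h = y·sinθ with sinθ = 0.492424.
The centroid is at the centre, 0.33 m below the top of the plate, so y_c = 6.5 + 0.33 = 6.83 m and h_c = 6.83 × 0.492424 = 3.36326 m.
A = π(0.33)² = 0.342119 m².
Resultant F = γ·h_c·A = 12.3606 × 3.36326 × 0.342119 = 14.2225 kN.
I_c = πr⁴/4 = π × 0.33⁴/4 = 0.0093142 m⁴.
Centre of pressure: y_p = y_c + I_c/(y_c·A) = 6.83 + 0.0093142/(6.83 × 0.342119) = 6.83 + 0.0039861 = 6.83399 m along the plane.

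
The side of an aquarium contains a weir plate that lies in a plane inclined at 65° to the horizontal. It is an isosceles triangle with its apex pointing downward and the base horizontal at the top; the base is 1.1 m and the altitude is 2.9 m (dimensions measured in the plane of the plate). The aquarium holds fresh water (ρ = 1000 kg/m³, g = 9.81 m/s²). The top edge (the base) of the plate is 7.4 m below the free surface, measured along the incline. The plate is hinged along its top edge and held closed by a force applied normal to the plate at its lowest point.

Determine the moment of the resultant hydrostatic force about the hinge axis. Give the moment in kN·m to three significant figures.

γ = ρg = 1000 × 9.81 = 9810 N/m³ = 9.81 kN/m³.
Let θ = 65° be the plate's angle to the horizontal; measure y along the incline from where the plane meets the free surface. Vertical depth h = y·sinθ with sinθ = 0.906308.
With the apex down, the centroid sits h/3 = 2.9/3 = 0.966667 m below the base (the top edge), so y_c = 7.4 + 0.966667 = 8.36667 m and h_c = 8.36667 × 0.906308 = 7.58278 m.
A = ½ × 1.1 × 2.9 = 1.595 m².
Resultant F = γ·h_c·A = 9.81 × 7.58278 × 1.595 = 118.647 kN.
I_c = b·h³/36 = 1.1 × 2.9³/36 = 0.745219 m⁴.
Centre of pressure: y_p = y_c + I_c/(y_c·A) = 8.36667 + 0.745219/(8.36667 × 1.595) = 8.36667 + 0.0558432 = 8.42251 m along the plane.
The resultant acts 0.966667 + 0.0558432 = 1.02251 m (along the plate) below the hinge at the top edge, so the moment about the hinge is M = F × 1.02251 = 118.647 × 1.02251 = 121.318 kN·m.

M ≈ 121 kN·m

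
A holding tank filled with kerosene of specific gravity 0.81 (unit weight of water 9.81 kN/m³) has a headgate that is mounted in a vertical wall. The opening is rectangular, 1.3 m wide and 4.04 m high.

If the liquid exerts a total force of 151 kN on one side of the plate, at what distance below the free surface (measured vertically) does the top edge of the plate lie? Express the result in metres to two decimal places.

γ = 0.81 × 9.81 = 7.9461 kN/m³.
A = 1.3 × 4.04 = 5.252 m².
From F = γ·h_c·A, the centroid depth is h_c = 151/(7.9461 × 5.252) = 3.61825 m.
The centroid lies 4.04/2 = 2.02 m below the top edge, so the top edge sits at h_top = 3.61825 − 2.02 = 1.59825 m below the surface.

d_top ≈ 1.60 m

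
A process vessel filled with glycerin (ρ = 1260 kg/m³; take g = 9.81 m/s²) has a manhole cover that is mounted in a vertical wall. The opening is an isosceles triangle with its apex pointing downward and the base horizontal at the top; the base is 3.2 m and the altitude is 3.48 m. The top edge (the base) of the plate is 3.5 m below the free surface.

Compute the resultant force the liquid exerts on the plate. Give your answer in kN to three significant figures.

F ≈ 321 kN

γ = ρg = 1260 × 9.81 / 1000 = 12.3606 kN/m³.
With the apex down, the centroid sits h/3 = 3.48/3 = 1.16 m below the base (the top edge), so the centroid depth is h_c = 3.5 + 1.16 = 4.66 m.
A = ½ × 3.2 × 3.48 = 5.568 m².
Resultant F = γ·h_c·A = 12.3606 × 4.66 × 5.568 = 320.719 kN.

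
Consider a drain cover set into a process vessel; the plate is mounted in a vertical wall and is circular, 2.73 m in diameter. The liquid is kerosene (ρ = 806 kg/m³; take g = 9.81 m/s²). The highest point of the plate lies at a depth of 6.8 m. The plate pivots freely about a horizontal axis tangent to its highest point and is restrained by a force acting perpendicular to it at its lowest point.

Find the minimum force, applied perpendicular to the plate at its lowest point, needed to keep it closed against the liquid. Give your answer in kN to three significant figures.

γ = ρg = 806 × 9.81 / 1000 = 7.90686 kN/m³.
The centroid is at the centre, 1.365 m below the top of the plate, so the centroid depth is h_c = 6.8 + 1.365 = 8.165 m.
A = π(1.365)² = 5.85349 m².
Resultant F = γ·h_c·A = 7.90686 × 8.165 × 5.85349 = 377.898 kN.
I_c = πr⁴/4 = π × 1.365⁴/4 = 2.72659 m⁴.
Centre of pressure: y_p = y_c + I_c/(y_c·A) = 8.165 + 2.72659/(8.165 × 5.85349) = 8.165 + 0.0570491 = 8.22205 m along the plane.
The resultant acts 1.365 + 0.0570491 = 1.42205 m (along the plate) below the hinge at the top edge, so the moment about the hinge is M = F × 1.42205 = 377.898 × 1.42205 = 537.39 kN·m.
A normal force at the bottom, 2.73 m from the hinge, must supply this moment: P = 537.39/2.73 = 196.846 kN.

P ≈ 197 kN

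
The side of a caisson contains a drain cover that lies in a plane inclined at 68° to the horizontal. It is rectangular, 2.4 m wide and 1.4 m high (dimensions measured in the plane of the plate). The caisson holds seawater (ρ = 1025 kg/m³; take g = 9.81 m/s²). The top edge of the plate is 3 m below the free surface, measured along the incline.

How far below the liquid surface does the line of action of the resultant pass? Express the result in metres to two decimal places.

γ = ρg = 1025 × 9.81 / 1000 = 10.05525 kN/m³.
Let θ = 68° be the plate's angle to the horizontal; measure y along the incline from where the plane meets the free surface. Vertical depth h = y·sinθ with sinθ = 0.927184.
The centroid lies 1.4/2 = 0.7 m below the top edge, so y_c = 3 + 0.7 = 3.7 m and h_c = 3.7 × 0.927184 = 3.43058 m.
A = 2.4 × 1.4 = 3.36 m².
Resultant F = γ·h_c·A = 10.05525 × 3.43058 × 3.36 = 115.904 kN.
I_c = b·h³/12 = 2.4 × 1.4³/12 = 0.5488 m⁴.
Centre of pressure: y_p = y_c + I_c/(y_c·A) = 3.7 + 0.5488/(3.7 × 3.36) = 3.7 + 0.0441441 = 3.74414 m along the plane.
Vertically, h_p = y_p·sinθ = 3.74414 × 0.927184 = 3.47151 m.

h_p = 3.47 m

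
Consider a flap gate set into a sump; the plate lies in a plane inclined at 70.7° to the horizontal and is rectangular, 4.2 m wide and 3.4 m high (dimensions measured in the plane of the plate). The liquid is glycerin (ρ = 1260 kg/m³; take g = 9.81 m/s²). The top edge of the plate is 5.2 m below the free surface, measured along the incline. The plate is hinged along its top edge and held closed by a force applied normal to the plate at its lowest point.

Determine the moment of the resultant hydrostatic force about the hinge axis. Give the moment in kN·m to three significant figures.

M ≈ 2110 kN·m

γ = ρg = 1260 × 9.81 / 1000 = 12.3606 kN/m³.
Let θ = 70.7° be the plate's angle to the horizontal; measure y along the incline from where the plane meets the free surface. Vertical depth h = y·sinθ with sinθ = 0.943801.
The centroid lies 3.4/2 = 1.7 m below the top edge, so y_c = 5.2 + 1.7 = 6.9 m and h_c = 6.9 × 0.943801 = 6.51223 m.
A = 4.2 × 3.4 = 14.28 m².
Resultant F = γ·h_c·A = 12.3606 × 6.51223 × 14.28 = 1149.47 kN.
I_c = b·h³/12 = 4.2 × 3.4³/12 = 13.7564 m⁴.
Centre of pressure: y_p = y_c + I_c/(y_c·A) = 6.9 + 13.7564/(6.9 × 14.28) = 6.9 + 0.139614 = 7.03961 m along the plane.
The resultant acts 1.7 + 0.139614 = 1.83961 m (along the plate) below the hinge at the top edge, so the moment about the hinge is M = F × 1.83961 = 1149.47 × 1.83961 = 2114.58 kN·m.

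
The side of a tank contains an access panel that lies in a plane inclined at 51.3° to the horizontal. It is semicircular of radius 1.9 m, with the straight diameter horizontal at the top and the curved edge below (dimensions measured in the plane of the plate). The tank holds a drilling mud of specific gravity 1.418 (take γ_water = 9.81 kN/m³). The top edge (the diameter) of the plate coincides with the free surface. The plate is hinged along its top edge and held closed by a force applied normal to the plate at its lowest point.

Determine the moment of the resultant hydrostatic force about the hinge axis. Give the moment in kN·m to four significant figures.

γ = 1.418 × 9.81 = 13.91058 kN/m³.
Let θ = 51.3° be the plate's angle to the horizontal; measure y along the incline from where the plane meets the free surface. Vertical depth h = y·sinθ with sinθ = 0.780430.
The centroid of a semicircle lies 4r/(3π) = 0.806385 m from the diameter, here below the top edge, so y_c = 0.806385 m and h_c = 0.806385 × 0.780430 = 0.629327 m.
A = πr²/2 = π × 1.9²/2 = 5.67057 m².
Resultant F = γ·h_c·A = 13.91058 × 0.629327 × 5.67057 = 49.6419 kN.
I_c = (π/8 − 8/(9π))·r⁴ = 0.109757 × 1.9⁴ = 1.43036 m⁴.
Centre of pressure: y_p = y_c + I_c/(y_c·A) = 0.806385 + 1.43036/(0.806385 × 5.67057) = 0.806385 + 0.312807 = 1.11919 m along the plane.
The resultant acts 0.806385 + 0.312807 = 1.11919 m (along the plate) below the hinge at the top edge, so the moment about the hinge is M = F × 1.11919 = 49.6419 × 1.11919 = 55.5587 kN·m.

M ≈ 55.56 kN·m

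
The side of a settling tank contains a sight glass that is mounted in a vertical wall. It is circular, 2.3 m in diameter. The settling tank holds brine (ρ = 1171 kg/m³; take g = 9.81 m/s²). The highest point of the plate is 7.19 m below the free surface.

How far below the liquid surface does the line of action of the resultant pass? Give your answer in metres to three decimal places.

γ = ρg = 1171 × 9.81 / 1000 = 11.48751 kN/m³.
The centroid is at the centre, 1.15 m below the top of the plate, so the centroid depth is h_c = 7.19 + 1.15 = 8.34 m.
A = π(1.15)² = 4.15476 m².
Resultant F = γ·h_c·A = 11.48751 × 8.34 × 4.15476 = 398.05 kN.
I_c = πr⁴/4 = π × 1.15⁴/4 = 1.37367 m⁴.
Centre of pressure: y_p = y_c + I_c/(y_c·A) = 8.34 + 1.37367/(8.34 × 4.15476) = 8.34 + 0.0396434 = 8.37964 m along the plane.

h_p = 8.380 m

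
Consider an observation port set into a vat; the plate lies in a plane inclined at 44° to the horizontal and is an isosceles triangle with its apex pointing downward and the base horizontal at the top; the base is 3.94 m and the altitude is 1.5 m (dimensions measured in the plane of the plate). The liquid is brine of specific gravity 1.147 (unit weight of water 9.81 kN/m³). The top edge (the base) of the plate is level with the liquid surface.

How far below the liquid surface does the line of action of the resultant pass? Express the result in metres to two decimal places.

h_p = 0.52 m

γ = 1.147 × 9.81 = 11.25207 kN/m³.
Let θ = 44° be the plate's angle to the horizontal; measure y along the incline from where the plane meets the free surface. Vertical depth h = y·sinθ with sinθ = 0.694658.
With the apex down, the centroid sits h/3 = 1.5/3 = 0.5 m below the base (the top edge), so y_c = 0.5 m and h_c = 0.5 × 0.694658 = 0.347329 m.
A = ½ × 3.94 × 1.5 = 2.955 m².
Resultant F = γ·h_c·A = 11.25207 × 0.347329 × 2.955 = 11.5486 kN.
I_c = b·h³/36 = 3.94 × 1.5³/36 = 0.369375 m⁴.
Centre of pressure: y_p = y_c + I_c/(y_c·A) = 0.5 + 0.369375/(0.5 × 2.955) = 0.5 + 0.25 = 0.75 m along the plane.
Vertically, h_p = y_p·sinθ = 0.75 × 0.694658 = 0.520993 m.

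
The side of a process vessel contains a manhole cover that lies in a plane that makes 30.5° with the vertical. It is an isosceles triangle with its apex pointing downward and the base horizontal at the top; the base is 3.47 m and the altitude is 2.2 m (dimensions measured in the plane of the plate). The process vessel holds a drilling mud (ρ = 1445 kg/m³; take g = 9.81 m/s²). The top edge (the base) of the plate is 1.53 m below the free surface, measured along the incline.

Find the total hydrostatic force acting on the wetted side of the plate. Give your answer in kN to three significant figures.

F ≈ 106 kN

γ = ρg = 1445 × 9.81 / 1000 = 14.17545 kN/m³.
The plate makes 30.5° with the vertical, i.e. θ = 90° − 30.5° = 59.5° to the horizontal. Measuring y along the incline from the free-surface line, vertical depth h = y·sinθ with sinθ = 0.861629.
With the apex down, the centroid sits h/3 = 2.2/3 = 0.733333 m below the base (the top edge), so y_c = 1.53 + 0.733333 = 2.26333 m and h_c = 2.26333 × 0.861629 = 1.95015 m.
A = ½ × 3.47 × 2.2 = 3.817 m².
Resultant F = γ·h_c·A = 14.17545 × 1.95015 × 3.817 = 105.518 kN.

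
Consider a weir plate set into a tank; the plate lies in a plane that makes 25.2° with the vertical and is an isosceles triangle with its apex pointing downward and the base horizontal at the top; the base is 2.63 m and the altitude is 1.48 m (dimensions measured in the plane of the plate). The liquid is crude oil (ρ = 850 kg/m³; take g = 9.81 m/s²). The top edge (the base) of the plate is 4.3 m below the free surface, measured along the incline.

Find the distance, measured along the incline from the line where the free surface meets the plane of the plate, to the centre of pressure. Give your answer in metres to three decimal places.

y_p = 4.819 m

γ = ρg = 850 × 9.81 / 1000 = 8.3385 kN/m³.
The plate makes 25.2° with the vertical, i.e. θ = 90° − 25.2° = 64.8° to the horizontal. Measuring y along the incline from the free-surface line, vertical depth h = y·sinθ with sinθ = 0.904827.
With the apex down, the centroid sits h/3 = 1.48/3 = 0.493333 m below the base (the top edge), so y_c = 4.3 + 0.493333 = 4.79333 m and h_c = 4.79333 × 0.904827 = 4.33713 m.
A = ½ × 2.63 × 1.48 = 1.9462 m².
Resultant F = γ·h_c·A = 8.3385 × 4.33713 × 1.9462 = 70.3846 kN.
I_c = b·h³/36 = 2.63 × 1.48³/36 = 0.236831 m⁴.
Centre of pressure: y_p = y_c + I_c/(y_c·A) = 4.79333 + 0.236831/(4.79333 × 1.9462) = 4.79333 + 0.0253871 = 4.81872 m along the plane.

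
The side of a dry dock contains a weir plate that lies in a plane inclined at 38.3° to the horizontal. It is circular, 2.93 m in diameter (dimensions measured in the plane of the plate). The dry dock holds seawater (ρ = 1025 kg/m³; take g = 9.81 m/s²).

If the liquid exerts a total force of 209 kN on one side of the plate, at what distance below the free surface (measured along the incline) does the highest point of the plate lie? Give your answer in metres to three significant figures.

γ = ρg = 1025 × 9.81 / 1000 = 10.05525 kN/m³.
A = π(1.465)² = 6.74256 m².
From F = γ·h_c·A, the centroid depth is h_c = 209/(10.05525 × 6.74256) = 3.08268 m.
Let θ = 38.3° be the plate's angle to the horizontal; measure y along the incline from where the plane meets the free surface. Vertical depth h = y·sinθ with sinθ = 0.619779.
Along the incline, y_c = h_c/sinθ = 3.08268/0.619779 = 4.97384 m.
The centroid is at the centre, 1.465 m below the top of the plate, so the highest point sits at y_top = 4.97384 − 1.465 = 3.50884 m along the incline.

y_top ≈ 3.51 m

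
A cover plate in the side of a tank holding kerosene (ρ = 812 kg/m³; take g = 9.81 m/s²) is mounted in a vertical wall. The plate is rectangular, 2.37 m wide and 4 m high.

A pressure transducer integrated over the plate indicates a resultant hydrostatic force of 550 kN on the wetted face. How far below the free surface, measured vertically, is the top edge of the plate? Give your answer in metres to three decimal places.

d_top ≈ 5.283 m

γ = ρg = 812 × 9.81 / 1000 = 7.96572 kN/m³.
A = 2.37 × 4 = 9.48 m².
From F = γ·h_c·A, the centroid depth is h_c = 550/(7.96572 × 9.48) = 7.28332 m.
The centroid lies 4/2 = 2 m below the top edge, so the top edge sits at h_top = 7.28332 − 2 = 5.28332 m below the surface.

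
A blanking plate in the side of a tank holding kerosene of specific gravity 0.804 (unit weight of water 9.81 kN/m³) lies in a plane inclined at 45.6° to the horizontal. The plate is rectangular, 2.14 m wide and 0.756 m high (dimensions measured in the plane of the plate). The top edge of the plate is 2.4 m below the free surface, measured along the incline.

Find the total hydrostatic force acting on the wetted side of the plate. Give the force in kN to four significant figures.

γ = 0.804 × 9.81 = 7.88724 kN/m³.
Let θ = 45.6° be the plate's angle to the horizontal; measure y along the incline from where the plane meets the free surface. Vertical depth h = y·sinθ with sinθ = 0.714473.
The centroid lies 0.756/2 = 0.378 m below the top edge, so y_c = 2.4 + 0.378 = 2.778 m and h_c = 2.778 × 0.714473 = 1.98481 m.
A = 2.14 × 0.756 = 1.61784 m².
Resultant F = γ·h_c·A = 7.88724 × 1.98481 × 1.61784 = 25.3268 kN.

F ≈ 25.33 kN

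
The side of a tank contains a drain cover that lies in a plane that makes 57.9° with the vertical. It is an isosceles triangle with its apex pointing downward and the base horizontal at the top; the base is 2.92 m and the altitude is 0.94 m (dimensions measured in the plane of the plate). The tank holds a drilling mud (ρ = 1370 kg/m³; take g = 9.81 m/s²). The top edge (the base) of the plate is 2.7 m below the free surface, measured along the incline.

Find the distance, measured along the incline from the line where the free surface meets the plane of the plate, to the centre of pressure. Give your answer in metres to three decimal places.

γ = ρg = 1370 × 9.81 / 1000 = 13.4397 kN/m³.
The plate makes 57.9° with the vertical, i.e. θ = 90° − 57.9° = 32.1° to the horizontal. Measuring y along the incline from the free-surface line, vertical depth h = y·sinθ with sinθ = 0.531399.
With the apex down, the centroid sits h/3 = 0.94/3 = 0.313333 m below the base (the top edge), so y_c = 2.7 + 0.313333 = 3.01333 m and h_c = 3.01333 × 0.531399 = 1.60128 m.
A = ½ × 2.92 × 0.94 = 1.3724 m².
Resultant F = γ·h_c·A = 13.4397 × 1.60128 × 1.3724 = 29.535 kN.
I_c = b·h³/36 = 2.92 × 0.94³/36 = 0.0673696 m⁴.
Centre of pressure: y_p = y_c + I_c/(y_c·A) = 3.01333 + 0.0673696/(3.01333 × 1.3724) = 3.01333 + 0.0162906 = 3.02962 m along the plane.

y_p = 3.030 m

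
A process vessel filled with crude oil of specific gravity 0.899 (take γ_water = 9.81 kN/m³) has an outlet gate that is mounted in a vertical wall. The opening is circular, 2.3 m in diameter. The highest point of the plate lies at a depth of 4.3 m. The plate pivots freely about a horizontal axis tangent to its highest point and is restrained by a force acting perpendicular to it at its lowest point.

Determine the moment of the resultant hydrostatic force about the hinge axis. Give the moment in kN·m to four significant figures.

γ = 0.899 × 9.81 = 8.81919 kN/m³.
The centroid is at the centre, 1.15 m below the top of the plate, so the centroid depth is h_c = 4.3 + 1.15 = 5.45 m.
A = π(1.15)² = 4.15476 m².
Resultant F = γ·h_c·A = 8.81919 × 5.45 × 4.15476 = 199.697 kN.
I_c = πr⁴/4 = π × 1.15⁴/4 = 1.37367 m⁴.
Centre of pressure: y_p = y_c + I_c/(y_c·A) = 5.45 + 1.37367/(5.45 × 4.15476) = 5.45 + 0.0606652 = 5.51067 m along the plane.
The resultant acts 1.15 + 0.0606652 = 1.21067 m (along the plate) below the hinge at the top edge, so the moment about the hinge is M = F × 1.21067 = 199.697 × 1.21067 = 241.767 kN·m.

M ≈ 241.8 kN·m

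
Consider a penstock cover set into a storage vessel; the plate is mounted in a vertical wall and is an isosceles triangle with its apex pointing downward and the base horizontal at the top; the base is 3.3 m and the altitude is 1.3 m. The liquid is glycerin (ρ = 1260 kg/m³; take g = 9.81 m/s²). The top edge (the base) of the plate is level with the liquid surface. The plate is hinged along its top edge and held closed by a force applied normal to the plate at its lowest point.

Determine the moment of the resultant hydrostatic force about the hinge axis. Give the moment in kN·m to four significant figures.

M ≈ 7.468 kN·m

γ = ρg = 1260 × 9.81 / 1000 = 12.3606 kN/m³.
With the apex down, the centroid sits h/3 = 1.3/3 = 0.433333 m below the base (the top edge), so the centroid depth is h_c = 0.433333 m.
A = ½ × 3.3 × 1.3 = 2.145 m².
Resultant F = γ·h_c·A = 12.3606 × 0.433333 × 2.145 = 11.4892 kN.
I_c = b·h³/36 = 3.3 × 1.3³/36 = 0.201392 m⁴.
Centre of pressure: y_p = y_c + I_c/(y_c·A) = 0.433333 + 0.201392/(0.433333 × 2.145) = 0.433333 + 0.216667 = 0.65 m along the plane.
The resultant acts 0.433333 + 0.216667 = 0.65 m (along the plate) below the hinge at the top edge, so the moment about the hinge is M = F × 0.65 = 11.4892 × 0.65 = 7.46798 kN·m.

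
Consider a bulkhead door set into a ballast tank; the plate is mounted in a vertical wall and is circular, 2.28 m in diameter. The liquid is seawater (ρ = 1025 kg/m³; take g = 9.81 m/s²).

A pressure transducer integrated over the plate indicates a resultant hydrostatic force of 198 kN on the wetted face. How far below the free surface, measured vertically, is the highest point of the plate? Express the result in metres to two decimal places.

d_top ≈ 3.68 m

γ = ρg = 1025 × 9.81 / 1000 = 10.05525 kN/m³.
A = π(1.14)² = 4.08281 m².
From F = γ·h_c·A, the centroid depth is h_c = 198/(10.05525 × 4.08281) = 4.82295 m.
The centroid is at the centre, 1.14 m below the top of the plate, so the highest point sits at h_top = 4.82295 − 1.14 = 3.68295 m below the surface.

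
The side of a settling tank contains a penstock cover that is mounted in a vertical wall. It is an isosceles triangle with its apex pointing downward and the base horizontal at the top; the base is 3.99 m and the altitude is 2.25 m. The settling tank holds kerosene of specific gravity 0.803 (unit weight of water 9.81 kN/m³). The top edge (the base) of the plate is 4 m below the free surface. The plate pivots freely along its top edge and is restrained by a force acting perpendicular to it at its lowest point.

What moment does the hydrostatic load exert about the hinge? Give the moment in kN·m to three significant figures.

M ≈ 136 kN·m

γ = 0.803 × 9.81 = 7.87743 kN/m³.
With the apex down, the centroid sits h/3 = 2.25/3 = 0.75 m below the base (the top edge), so the centroid depth is h_c = 4 + 0.75 = 4.75 m.
A = ½ × 3.99 × 2.25 = 4.48875 m².
Resultant F = γ·h_c·A = 7.87743 × 4.75 × 4.48875 = 167.959 kN.
I_c = b·h³/36 = 3.99 × 2.25³/36 = 1.26246 m⁴.
Centre of pressure: y_p = y_c + I_c/(y_c·A) = 4.75 + 1.26246/(4.75 × 4.48875) = 4.75 + 0.0592105 = 4.80921 m along the plane.
The resultant acts 0.75 + 0.0592105 = 0.809211 m (along the plate) below the hinge at the top edge, so the moment about the hinge is M = F × 0.809211 = 167.959 × 0.809211 = 135.914 kN·m.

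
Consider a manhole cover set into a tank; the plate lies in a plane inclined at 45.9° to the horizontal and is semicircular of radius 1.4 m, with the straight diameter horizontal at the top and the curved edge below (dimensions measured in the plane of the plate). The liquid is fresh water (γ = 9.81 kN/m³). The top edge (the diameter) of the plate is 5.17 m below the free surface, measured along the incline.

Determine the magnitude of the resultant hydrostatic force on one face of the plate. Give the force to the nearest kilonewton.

γ = 9.81 kN/m³.
Let θ = 45.9° be the plate's angle to the horizontal; measure y along the incline from where the plane meets the free surface. Vertical depth h = y·sinθ with sinθ = 0.718126.
The centroid of a semicircle lies 4r/(3π) = 0.594178 m from the diameter, here below the top edge, so y_c = 5.17 + 0.594178 = 5.76418 m and h_c = 5.76418 × 0.718126 = 4.13941 m.
A = πr²/2 = π × 1.4²/2 = 3.07876 m².
Resultant F = γ·h_c·A = 9.81 × 4.13941 × 3.07876 = 125.021 kN.

F ≈ 125 kN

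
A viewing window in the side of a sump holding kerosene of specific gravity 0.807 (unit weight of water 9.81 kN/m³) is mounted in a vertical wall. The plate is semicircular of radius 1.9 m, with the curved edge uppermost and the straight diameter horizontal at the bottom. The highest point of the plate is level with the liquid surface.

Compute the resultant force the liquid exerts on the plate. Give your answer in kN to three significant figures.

γ = 0.807 × 9.81 = 7.91667 kN/m³.
The centroid lies 4r/(3π) = 0.806385 m above the diameter, so r − 4r/(3π) = 1.9 − 0.806385 = 1.09361 m below the topmost point, so the centroid depth is h_c = 1.09361 m.
A = πr²/2 = π × 1.9²/2 = 5.67057 m².
Resultant F = γ·h_c·A = 7.91667 × 1.09361 × 5.67057 = 49.0944 kN.

F ≈ 49.1 kN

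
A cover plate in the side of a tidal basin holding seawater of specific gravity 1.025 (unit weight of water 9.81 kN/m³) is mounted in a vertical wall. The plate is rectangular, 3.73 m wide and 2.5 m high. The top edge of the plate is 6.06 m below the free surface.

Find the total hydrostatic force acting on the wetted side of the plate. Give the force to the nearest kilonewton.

F ≈ 685 kN

γ = 1.025 × 9.81 = 10.05525 kN/m³.
The centroid lies 2.5/2 = 1.25 m below the top edge, so the centroid depth is h_c = 6.06 + 1.25 = 7.31 m.
A = 3.73 × 2.5 = 9.325 m².
Resultant F = γ·h_c·A = 10.05525 × 7.31 × 9.325 = 685.424 kN.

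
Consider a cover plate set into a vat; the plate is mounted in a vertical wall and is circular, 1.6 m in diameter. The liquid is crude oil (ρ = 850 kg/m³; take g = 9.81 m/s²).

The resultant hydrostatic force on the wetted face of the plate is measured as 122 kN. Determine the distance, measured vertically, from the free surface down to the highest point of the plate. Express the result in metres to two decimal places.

d_top ≈ 6.48 m

γ = ρg = 850 × 9.81 / 1000 = 8.3385 kN/m³.
A = π(0.8)² = 2.01062 m².
From F = γ·h_c·A, the centroid depth is h_c = 122/(8.3385 × 2.01062) = 7.27682 m.
The centroid is at the centre, 0.8 m below the top of the plate, so the highest point sits at h_top = 7.27682 − 0.8 = 6.47682 m below the surface.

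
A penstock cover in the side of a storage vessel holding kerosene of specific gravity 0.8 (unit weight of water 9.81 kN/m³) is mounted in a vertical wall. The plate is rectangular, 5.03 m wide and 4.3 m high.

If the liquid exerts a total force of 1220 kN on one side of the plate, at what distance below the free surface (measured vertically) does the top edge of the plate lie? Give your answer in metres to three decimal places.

d_top ≈ 5.037 m

γ = 0.8 × 9.81 = 7.848 kN/m³.
A = 5.03 × 4.3 = 21.629 m².
From F = γ·h_c·A, the centroid depth is h_c = 1220/(7.848 × 21.629) = 7.18728 m.
The centroid lies 4.3/2 = 2.15 m below the top edge, so the top edge sits at h_top = 7.18728 − 2.15 = 5.03728 m below the surface.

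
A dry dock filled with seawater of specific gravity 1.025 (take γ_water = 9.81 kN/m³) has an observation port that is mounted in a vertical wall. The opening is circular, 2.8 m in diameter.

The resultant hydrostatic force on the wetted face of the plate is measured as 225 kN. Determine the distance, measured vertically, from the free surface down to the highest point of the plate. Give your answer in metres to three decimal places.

γ = 1.025 × 9.81 = 10.05525 kN/m³.
A = π(1.4)² = 6.15752 m².
From F = γ·h_c·A, the centroid depth is h_c = 225/(10.05525 × 6.15752) = 3.63399 m.
The centroid is at the centre, 1.4 m below the top of the plate, so the highest point sits at h_top = 3.63399 − 1.4 = 2.23399 m below the surface.

d_top ≈ 2.234 m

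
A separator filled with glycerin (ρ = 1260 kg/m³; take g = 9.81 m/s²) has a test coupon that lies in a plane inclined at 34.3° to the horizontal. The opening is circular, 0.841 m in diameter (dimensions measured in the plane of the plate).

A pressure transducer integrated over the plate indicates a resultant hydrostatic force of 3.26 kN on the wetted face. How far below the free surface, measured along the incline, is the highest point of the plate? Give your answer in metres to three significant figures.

γ = ρg = 1260 × 9.81 / 1000 = 12.3606 kN/m³.
A = π(0.4205)² = 0.555497 m².
From F = γ·h_c·A, the centroid depth is h_c = 3.26/(12.3606 × 0.555497) = 0.474784 m.
Let θ = 34.3° be the plate's angle to the horizontal; measure y along the incline from where the plane meets the free surface. Vertical depth h = y·sinθ with sinθ = 0.563526.
Along the incline, y_c = h_c/sinθ = 0.474784/0.563526 = 0.842524 m.
The centroid is at the centre, 0.4205 m below the top of the plate, so the highest point sits at y_top = 0.842524 − 0.4205 = 0.422024 m along the incline.

y_top ≈ 0.422 m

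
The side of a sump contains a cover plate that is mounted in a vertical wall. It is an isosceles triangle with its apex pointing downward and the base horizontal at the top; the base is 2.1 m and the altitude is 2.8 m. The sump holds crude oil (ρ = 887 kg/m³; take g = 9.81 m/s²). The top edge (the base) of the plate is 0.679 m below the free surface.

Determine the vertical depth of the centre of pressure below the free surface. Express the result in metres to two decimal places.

h_p = 1.88 m

γ = ρg = 887 × 9.81 / 1000 = 8.70147 kN/m³.
With the apex down, the centroid sits h/3 = 2.8/3 = 0.933333 m below the base (the top edge), so the centroid depth is h_c = 0.679 + 0.933333 = 1.61233 m.
A = ½ × 2.1 × 2.8 = 2.94 m².
Resultant F = γ·h_c·A = 8.70147 × 1.61233 × 2.94 = 41.2471 kN.
I_c = b·h³/36 = 2.1 × 2.8³/36 = 1.28053 m⁴.
Centre of pressure: y_p = y_c + I_c/(y_c·A) = 1.61233 + 1.28053/(1.61233 × 2.94) = 1.61233 + 0.27014 = 1.88247 m along the plane.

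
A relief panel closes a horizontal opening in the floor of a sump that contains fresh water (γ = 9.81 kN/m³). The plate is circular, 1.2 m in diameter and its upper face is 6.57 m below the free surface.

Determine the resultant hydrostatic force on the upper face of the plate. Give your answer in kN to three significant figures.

F ≈ 72.9 kN

γ = 9.81 kN/m³.
The plate is horizontal, so pressure is uniform at p = γ·h = 9.81 × 6.57 = 64.4517 kN/m².
A = π(0.6)² = 1.13097 m².
F = p·A = 64.4517 × 1.13097 = 72.8929 kN.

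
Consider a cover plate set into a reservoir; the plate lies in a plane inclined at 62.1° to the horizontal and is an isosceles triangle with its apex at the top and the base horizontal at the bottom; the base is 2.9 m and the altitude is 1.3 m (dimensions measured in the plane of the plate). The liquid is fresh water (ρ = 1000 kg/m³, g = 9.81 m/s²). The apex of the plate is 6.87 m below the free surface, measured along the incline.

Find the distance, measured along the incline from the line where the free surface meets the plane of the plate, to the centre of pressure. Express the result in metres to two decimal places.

y_p = 7.75 m

γ = ρg = 1000 × 9.81 = 9810 N/m³ = 9.81 kN/m³.
Let θ = 62.1° be the plate's angle to the horizontal; measure y along the incline from where the plane meets the free surface. Vertical depth h = y·sinθ with sinθ = 0.883766.
With the apex up, the centroid sits 2h/3 = 2 × 1.3/3 = 0.866667 m below the apex, so y_c = 6.87 + 0.866667 = 7.73667 m and h_c = 7.73667 × 0.883766 = 6.83741 m.
A = ½ × 2.9 × 1.3 = 1.885 m².
Resultant F = γ·h_c·A = 9.81 × 6.83741 × 1.885 = 126.436 kN.
I_c = b·h³/36 = 2.9 × 1.3³/36 = 0.176981 m⁴.
Centre of pressure: y_p = y_c + I_c/(y_c·A) = 7.73667 + 0.176981/(7.73667 × 1.885) = 7.73667 + 0.0121356 = 7.74881 m along the plane.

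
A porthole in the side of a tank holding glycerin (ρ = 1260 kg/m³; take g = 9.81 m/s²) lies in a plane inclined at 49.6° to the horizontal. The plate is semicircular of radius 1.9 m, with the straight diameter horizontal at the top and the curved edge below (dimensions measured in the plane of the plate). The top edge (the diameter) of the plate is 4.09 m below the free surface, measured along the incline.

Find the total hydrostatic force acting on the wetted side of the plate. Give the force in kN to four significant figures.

γ = ρg = 1260 × 9.81 / 1000 = 12.3606 kN/m³.
Let θ = 49.6° be the plate's angle to the horizontal; measure y along the incline from where the plane meets the free surface. Vertical depth h = y·sinθ with sinθ = 0.761538.
The centroid of a semicircle lies 4r/(3π) = 0.806385 m from the diameter, here below the top edge, so y_c = 4.09 + 0.806385 = 4.89638 m and h_c = 4.89638 × 0.761538 = 3.72878 m.
A = πr²/2 = π × 1.9²/2 = 5.67057 m².
Resultant F = γ·h_c·A = 12.3606 × 3.72878 × 5.67057 = 261.356 kN.

F ≈ 261.4 kN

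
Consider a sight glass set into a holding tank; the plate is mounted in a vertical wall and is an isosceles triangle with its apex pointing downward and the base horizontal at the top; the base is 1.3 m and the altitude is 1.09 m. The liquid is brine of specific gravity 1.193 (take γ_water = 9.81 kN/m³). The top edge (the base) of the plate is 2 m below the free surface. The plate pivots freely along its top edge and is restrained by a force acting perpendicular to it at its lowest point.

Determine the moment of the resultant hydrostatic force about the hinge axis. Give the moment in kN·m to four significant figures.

γ = 1.193 × 9.81 = 11.70333 kN/m³.
With the apex down, the centroid sits h/3 = 1.09/3 = 0.363333 m below the base (the top edge), so the centroid depth is h_c = 2 + 0.363333 = 2.36333 m.
A = ½ × 1.3 × 1.09 = 0.7085 m².
Resultant F = γ·h_c·A = 11.70333 × 2.36333 × 0.7085 = 19.5963 kN.
I_c = b·h³/36 = 1.3 × 1.09³/36 = 0.0467649 m⁴.
Centre of pressure: y_p = y_c + I_c/(y_c·A) = 2.36333 + 0.0467649/(2.36333 × 0.7085) = 2.36333 + 0.027929 = 2.39126 m along the plane.
The resultant acts 0.363333 + 0.027929 = 0.391262 m (along the plate) below the hinge at the top edge, so the moment about the hinge is M = F × 0.391262 = 19.5963 × 0.391262 = 7.66729 kN·m.

M ≈ 7.667 kN·m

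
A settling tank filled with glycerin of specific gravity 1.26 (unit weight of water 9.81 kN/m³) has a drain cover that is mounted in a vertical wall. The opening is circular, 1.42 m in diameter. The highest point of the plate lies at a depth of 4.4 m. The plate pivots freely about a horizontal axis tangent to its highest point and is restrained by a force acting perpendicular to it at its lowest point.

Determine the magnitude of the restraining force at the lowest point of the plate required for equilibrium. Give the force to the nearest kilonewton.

γ = 1.26 × 9.81 = 12.3606 kN/m³.
The centroid is at the centre, 0.71 m below the top of the plate, so the centroid depth is h_c = 4.4 + 0.71 = 5.11 m.
A = π(0.71)² = 1.58368 m².
Resultant F = γ·h_c·A = 12.3606 × 5.11 × 1.58368 = 100.029 kN.
I_c = πr⁴/4 = π × 0.71⁴/4 = 0.199583 m⁴.
Centre of pressure: y_p = y_c + I_c/(y_c·A) = 5.11 + 0.199583/(5.11 × 1.58368) = 5.11 + 0.0246624 = 5.13466 m along the plane.
The resultant acts 0.71 + 0.0246624 = 0.734662 m (along the plate) below the hinge at the top edge, so the moment about the hinge is M = F × 0.734662 = 100.029 × 0.734662 = 73.4875 kN·m.
A normal force at the bottom, 1.42 m from the hinge, must supply this moment: P = 73.4875/1.42 = 51.7518 kN.

P ≈ 52 kN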